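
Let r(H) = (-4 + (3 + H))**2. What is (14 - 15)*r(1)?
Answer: 0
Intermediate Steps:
r(H) = (-1 + H)**2
(14 - 15)*r(1) = (14 - 15)*(-1 + 1)**2 = -1*0**2 = -1*0 = 0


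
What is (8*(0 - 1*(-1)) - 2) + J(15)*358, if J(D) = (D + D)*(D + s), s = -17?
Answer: -21474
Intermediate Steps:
J(D) = 2*D*(-17 + D) (J(D) = (D + D)*(D - 17) = (2*D)*(-17 + D) = 2*D*(-17 + D))
(8*(0 - 1*(-1)) - 2) + J(15)*358 = (8*(0 - 1*(-1)) - 2) + (2*15*(-17 + 15))*358 = (8*(0 + 1) - 2) + (2*15*(-2))*358 = (8*1 - 2) - 60*358 = (8 - 2) - 21480 = 6 - 21480 = -21474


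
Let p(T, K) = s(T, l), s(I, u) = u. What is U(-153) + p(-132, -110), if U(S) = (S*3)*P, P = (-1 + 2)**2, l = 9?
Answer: -450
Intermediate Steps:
P = 1 (P = 1**2 = 1)
p(T, K) = 9
U(S) = 3*S (U(S) = (S*3)*1 = (3*S)*1 = 3*S)
U(-153) + p(-132, -110) = 3*(-153) + 9 = -459 + 9 = -450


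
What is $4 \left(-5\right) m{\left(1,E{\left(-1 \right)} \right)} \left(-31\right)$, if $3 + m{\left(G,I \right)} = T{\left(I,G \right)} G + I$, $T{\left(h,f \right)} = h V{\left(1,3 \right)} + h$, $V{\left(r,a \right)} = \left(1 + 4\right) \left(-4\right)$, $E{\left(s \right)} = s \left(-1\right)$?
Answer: $-13020$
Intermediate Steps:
$E{\left(s \right)} = - s$
$V{\left(r,a \right)} = -20$ ($V{\left(r,a \right)} = 5 \left(-4\right) = -20$)
$T{\left(h,f \right)} = - 19 h$ ($T{\left(h,f \right)} = h \left(-20\right) + h = - 20 h + h = - 19 h$)
$m{\left(G,I \right)} = -3 + I - 19 G I$ ($m{\left(G,I \right)} = -3 + \left(- 19 I G + I\right) = -3 - \left(- I + 19 G I\right) = -3 + I - 19 G I$)
$4 \left(-5\right) m{\left(1,E{\left(-1 \right)} \right)} \left(-31\right) = 4 \left(-5\right) \left(-3 - -1 - 19 \left(\left(-1\right) \left(-1\right)\right)\right) \left(-31\right) = - 20 \left(-3 + 1 - 19 \cdot 1\right) \left(-31\right) = - 20 \left(-3 + 1 - 19\right) \left(-31\right) = \left(-20\right) \left(-21\right) \left(-31\right) = 420 \left(-31\right) = -13020$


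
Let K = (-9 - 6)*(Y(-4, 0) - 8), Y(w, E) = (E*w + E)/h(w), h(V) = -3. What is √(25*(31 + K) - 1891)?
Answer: 2*√471 ≈ 43.405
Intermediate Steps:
Y(w, E) = -E/3 - E*w/3 (Y(w, E) = (E*w + E)/(-3) = (E + E*w)*(-⅓) = -E/3 - E*w/3)
K = 120 (K = (-9 - 6)*(-⅓*0*(1 - 4) - 8) = -15*(-⅓*0*(-3) - 8) = -15*(0 - 8) = -15*(-8) = 120)
√(25*(31 + K) - 1891) = √(25*(31 + 120) - 1891) = √(25*151 - 1891) = √(3775 - 1891) = √1884 = 2*√471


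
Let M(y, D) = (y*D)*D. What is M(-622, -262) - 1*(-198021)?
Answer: -42498547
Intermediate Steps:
M(y, D) = y*D**2 (M(y, D) = (D*y)*D = y*D**2)
M(-622, -262) - 1*(-198021) = -622*(-262)**2 - 1*(-198021) = -622*68644 + 198021 = -42696568 + 198021 = -42498547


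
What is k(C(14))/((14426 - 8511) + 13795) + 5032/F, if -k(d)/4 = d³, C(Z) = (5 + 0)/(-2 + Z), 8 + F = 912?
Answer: 1071148951/192432672 ≈ 5.5664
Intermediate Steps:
F = 904 (F = -8 + 912 = 904)
C(Z) = 5/(-2 + Z)
k(d) = -4*d³
k(C(14))/((14426 - 8511) + 13795) + 5032/F = (-4*125/(-2 + 14)³)/((14426 - 8511) + 13795) + 5032/904 = (-4*(5/12)³)/(5915 + 13795) + 5032*(1/904) = -4*(5*(1/12))³/19710 + 629/113 = -4*(5/12)³*(1/19710) + 629/113 = -4*125/1728*(1/19710) + 629/113 = -125/432*1/19710 + 629/113 = -25/1702944 + 629/113 = 1071148951/192432672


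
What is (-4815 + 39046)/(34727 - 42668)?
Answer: -34231/7941 ≈ -4.3107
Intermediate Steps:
(-4815 + 39046)/(34727 - 42668) = 34231/(-7941) = 34231*(-1/7941) = -34231/7941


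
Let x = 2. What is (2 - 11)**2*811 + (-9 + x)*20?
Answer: 65551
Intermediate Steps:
(2 - 11)**2*811 + (-9 + x)*20 = (2 - 11)**2*811 + (-9 + 2)*20 = (-9)**2*811 - 7*20 = 81*811 - 140 = 65691 - 140 = 65551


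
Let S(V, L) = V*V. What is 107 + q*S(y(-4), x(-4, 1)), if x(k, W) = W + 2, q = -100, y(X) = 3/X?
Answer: 203/4 ≈ 50.750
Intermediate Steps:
x(k, W) = 2 + W
S(V, L) = V²
107 + q*S(y(-4), x(-4, 1)) = 107 - 100*(3/(-4))² = 107 - 100*(3*(-¼))² = 107 - 100*(-¾)² = 107 - 100*9/16 = 107 - 225/4 = 203/4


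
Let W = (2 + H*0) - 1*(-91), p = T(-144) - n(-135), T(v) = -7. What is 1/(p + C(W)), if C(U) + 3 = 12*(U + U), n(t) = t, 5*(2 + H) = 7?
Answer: 1/2357 ≈ 0.00042427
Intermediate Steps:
H = -⅗ (H = -2 + (⅕)*7 = -2 + 7/5 = -⅗ ≈ -0.60000)
p = 128 (p = -7 - 1*(-135) = -7 + 135 = 128)
W = 93 (W = (2 - ⅗*0) - 1*(-91) = (2 + 0) + 91 = 2 + 91 = 93)
C(U) = -3 + 24*U (C(U) = -3 + 12*(U + U) = -3 + 12*(2*U) = -3 + 24*U)
1/(p + C(W)) = 1/(128 + (-3 + 24*93)) = 1/(128 + (-3 + 2232)) = 1/(128 + 2229) = 1/2357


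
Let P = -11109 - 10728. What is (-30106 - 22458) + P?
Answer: -74401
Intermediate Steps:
P = -21837
(-30106 - 22458) + P = (-30106 - 22458) - 21837 = -52564 - 21837 = -74401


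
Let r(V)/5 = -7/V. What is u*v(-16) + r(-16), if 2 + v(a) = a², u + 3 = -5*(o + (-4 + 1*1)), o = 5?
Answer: -52797/16 ≈ -3299.8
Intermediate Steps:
r(V) = -35/V (r(V) = 5*(-7/V) = -35/V)
u = -13 (u = -3 - 5*(5 + (-4 + 1*1)) = -3 - 5*(5 + (-4 + 1)) = -3 - 5*(5 - 3) = -3 - 5*2 = -3 - 10 = -13)
v(a) = -2 + a²
u*v(-16) + r(-16) = -13*(-2 + (-16)²) - 35/(-16) = -13*(-2 + 256) - 35*(-1/16) = -13*254 + 35/16 = -3302 + 35/16 = -52797/16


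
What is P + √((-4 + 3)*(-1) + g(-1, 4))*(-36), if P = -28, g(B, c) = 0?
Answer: -64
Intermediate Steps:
P + √((-4 + 3)*(-1) + g(-1, 4))*(-36) = -28 + √((-4 + 3)*(-1) + 0)*(-36) = -28 + √(-1*(-1) + 0)*(-36) = -28 + √(1 + 0)*(-36) = -28 + √1*(-36) = -28 + 1*(-36) = -28 - 36 = -64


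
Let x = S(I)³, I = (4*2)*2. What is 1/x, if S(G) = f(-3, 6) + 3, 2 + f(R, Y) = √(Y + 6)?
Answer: -37/1331 + 30*√3/1331 ≈ 0.011241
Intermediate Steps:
f(R, Y) = -2 + √(6 + Y) (f(R, Y) = -2 + √(Y + 6) = -2 + √(6 + Y))
I = 16 (I = 8*2 = 16)
S(G) = 1 + 2*√3 (S(G) = (-2 + √(6 + 6)) + 3 = (-2 + √12) + 3 = (-2 + 2*√3) + 3 = 1 + 2*√3)
x = (1 + 2*√3)³ ≈ 88.962
1/x = 1/(37 + 30*√3)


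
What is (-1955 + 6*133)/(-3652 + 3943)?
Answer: -1157/291 ≈ -3.9759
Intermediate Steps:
(-1955 + 6*133)/(-3652 + 3943) = (-1955 + 798)/291 = -1157*1/291 = -1157/291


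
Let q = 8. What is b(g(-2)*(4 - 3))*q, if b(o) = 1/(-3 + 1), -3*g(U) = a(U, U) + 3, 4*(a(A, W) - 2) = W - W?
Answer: -4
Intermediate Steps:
a(A, W) = 2 (a(A, W) = 2 + (W - W)/4 = 2 + (¼)*0 = 2 + 0 = 2)
g(U) = -5/3 (g(U) = -(2 + 3)/3 = -⅓*5 = -5/3)
b(o) = -½ (b(o) = 1/(-2) = -½)
b(g(-2)*(4 - 3))*q = -½*8 = -4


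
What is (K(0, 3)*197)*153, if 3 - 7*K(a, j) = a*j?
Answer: 90423/7 ≈ 12918.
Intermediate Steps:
K(a, j) = 3/7 - a*j/7
(K(0, 3)*197)*153 = ((3/7 - ⅐*0*3)*197)*153 = ((3/7 + 0)*197)*153 = ((3/7)*197)*153 = (591/7)*153 = 90423/7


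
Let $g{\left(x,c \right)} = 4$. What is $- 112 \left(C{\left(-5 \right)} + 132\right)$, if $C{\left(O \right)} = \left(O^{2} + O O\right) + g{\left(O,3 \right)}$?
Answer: $-20832$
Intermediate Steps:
$C{\left(O \right)} = 4 + 2 O^{2}$ ($C{\left(O \right)} = \left(O^{2} + O O\right) + 4 = \left(O^{2} + O^{2}\right) + 4 = 2 O^{2} + 4 = 4 + 2 O^{2}$)
$- 112 \left(C{\left(-5 \right)} + 132\right) = - 112 \left(\left(4 + 2 \left(-5\right)^{2}\right) + 132\right) = - 112 \left(\left(4 + 2 \cdot 25\right) + 132\right) = - 112 \left(\left(4 + 50\right) + 132\right) = - 112 \left(54 + 132\right) = \left(-112\right) 186 = -20832$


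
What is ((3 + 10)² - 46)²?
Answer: 15129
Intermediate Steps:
((3 + 10)² - 46)² = (13² - 46)² = (169 - 46)² = 123² = 15129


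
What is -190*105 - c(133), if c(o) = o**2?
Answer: -37639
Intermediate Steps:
-190*105 - c(133) = -190*105 - 1*133**2 = -19950 - 1*17689 = -19950 - 17689 = -37639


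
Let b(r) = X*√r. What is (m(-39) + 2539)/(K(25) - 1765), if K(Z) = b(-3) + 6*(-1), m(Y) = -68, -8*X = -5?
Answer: -280073024/200732299 - 98840*I*√3/200732299 ≈ -1.3953 - 0.00085286*I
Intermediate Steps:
X = 5/8 (X = -⅛*(-5) = 5/8 ≈ 0.62500)
b(r) = 5*√r/8
K(Z) = -6 + 5*I*√3/8 (K(Z) = 5*√(-3)/8 + 6*(-1) = 5*(I*√3)/8 - 6 = 5*I*√3/8 - 6 = -6 + 5*I*√3/8)
(m(-39) + 2539)/(K(25) - 1765) = (-68 + 2539)/((-6 + 5*I*√3/8) - 1765) = 2471/(-1771 + 5*I*√3/8)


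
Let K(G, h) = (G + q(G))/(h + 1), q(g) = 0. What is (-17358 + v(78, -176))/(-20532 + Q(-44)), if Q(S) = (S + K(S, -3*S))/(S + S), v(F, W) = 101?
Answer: 2295181/2730689 ≈ 0.84051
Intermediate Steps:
K(G, h) = G/(1 + h) (K(G, h) = (G + 0)/(h + 1) = G/(1 + h))
Q(S) = (S + S/(1 - 3*S))/(2*S) (Q(S) = (S + S/(1 - 3*S))/(S + S) = (S + S/(1 - 3*S))/((2*S)) = (S + S/(1 - 3*S))*(1/(2*S)) = (S + S/(1 - 3*S))/(2*S))
(-17358 + v(78, -176))/(-20532 + Q(-44)) = (-17358 + 101)/(-20532 + (-2 + 3*(-44))/(2*(-1 + 3*(-44)))) = -17257/(-20532 + (-2 - 132)/(2*(-1 - 132))) = -17257/(-20532 + (½)*(-134)/(-133)) = -17257/(-20532 + (½)*(-1/133)*(-134)) = -17257/(-20532 + 67/133) = -17257/(-2730689/133) = -17257*(-133/2730689) = 2295181/2730689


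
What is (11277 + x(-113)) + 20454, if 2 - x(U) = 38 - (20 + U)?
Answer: 31602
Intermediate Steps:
x(U) = -16 + U (x(U) = 2 - (38 - (20 + U)) = 2 - (38 + (-20 - U)) = 2 - (18 - U) = 2 + (-18 + U) = -16 + U)
(11277 + x(-113)) + 20454 = (11277 + (-16 - 113)) + 20454 = (11277 - 129) + 20454 = 11148 + 20454 = 31602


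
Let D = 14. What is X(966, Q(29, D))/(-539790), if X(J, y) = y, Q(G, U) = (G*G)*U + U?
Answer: -5894/269895 ≈ -0.021838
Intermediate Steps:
Q(G, U) = U + U*G² (Q(G, U) = G²*U + U = U*G² + U = U + U*G²)
X(966, Q(29, D))/(-539790) = (14*(1 + 29²))/(-539790) = (14*(1 + 841))*(-1/539790) = (14*842)*(-1/539790) = 11788*(-1/539790) = -5894/269895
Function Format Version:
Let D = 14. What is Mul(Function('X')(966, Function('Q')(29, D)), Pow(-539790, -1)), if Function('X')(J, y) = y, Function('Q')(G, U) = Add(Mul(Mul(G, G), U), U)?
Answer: Rational(-5894, 269895) ≈ -0.021838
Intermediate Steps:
Function('Q')(G, U) = Add(U, Mul(U, Pow(G, 2))) (Function('Q')(G, U) = Add(Mul(Pow(G, 2), U), U) = Add(Mul(U, Pow(G, 2)), U) = Add(U, Mul(U, Pow(G, 2))))
Mul(Function('X')(966, Function('Q')(29, D)), Pow(-539790, -1)) = Mul(Mul(14, Add(1, Pow(29, 2))), Pow(-539790, -1)) = Mul(Mul(14, Add(1, 841)), Rational(-1, 539790)) = Mul(Mul(14, 842), Rational(-1, 539790)) = Mul(11788, Rational(-1, 539790)) = Rational(-5894, 269895)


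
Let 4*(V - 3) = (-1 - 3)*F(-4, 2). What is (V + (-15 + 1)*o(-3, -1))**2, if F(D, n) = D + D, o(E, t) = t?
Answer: 625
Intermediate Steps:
F(D, n) = 2*D
V = 11 (V = 3 + ((-1 - 3)*(2*(-4)))/4 = 3 + (-4*(-8))/4 = 3 + (1/4)*32 = 3 + 8 = 11)
(V + (-15 + 1)*o(-3, -1))**2 = (11 + (-15 + 1)*(-1))**2 = (11 - 14*(-1))**2 = (11 + 14)**2 = 25**2 = 625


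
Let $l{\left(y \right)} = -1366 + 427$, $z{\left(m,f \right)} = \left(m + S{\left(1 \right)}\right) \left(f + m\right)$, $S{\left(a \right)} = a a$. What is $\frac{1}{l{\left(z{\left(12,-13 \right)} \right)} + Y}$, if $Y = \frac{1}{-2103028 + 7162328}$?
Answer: $- \frac{5059300}{4750682699} \approx -0.001065$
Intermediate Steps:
$S{\left(a \right)} = a^{2}$
$z{\left(m,f \right)} = \left(1 + m\right) \left(f + m\right)$ ($z{\left(m,f \right)} = \left(m + 1^{2}\right) \left(f + m\right) = \left(m + 1\right) \left(f + m\right) = \left(1 + m\right) \left(f + m\right)$)
$Y = \frac{1}{5059300} \approx 1.9766 \cdot 10^{-7}$
$l{\left(y \right)} = -939$
$\frac{1}{l{\left(z{\left(12,-13 \right)} \right)} + Y} = \frac{1}{-939 + \frac{1}{5059300}} = \frac{1}{- \frac{4750682699}{5059300}} = - \frac{5059300}{4750682699}$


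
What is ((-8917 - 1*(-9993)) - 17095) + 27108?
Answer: 11089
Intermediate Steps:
((-8917 - 1*(-9993)) - 17095) + 27108 = ((-8917 + 9993) - 17095) + 27108 = (1076 - 17095) + 27108 = -16019 + 27108 = 11089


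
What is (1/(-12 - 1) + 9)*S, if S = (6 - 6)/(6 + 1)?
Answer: 0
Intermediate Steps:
S = 0 (S = 0/7 = 0*(⅐) = 0)
(1/(-12 - 1) + 9)*S = (1/(-12 - 1) + 9)*0 = (1/(-13) + 9)*0 = (-1/13 + 9)*0 = (116/13)*0 = 0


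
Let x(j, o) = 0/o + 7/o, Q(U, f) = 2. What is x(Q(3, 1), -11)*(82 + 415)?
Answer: -3479/11 ≈ -316.27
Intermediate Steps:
x(j, o) = 7/o (x(j, o) = 0 + 7/o = 7/o)
x(Q(3, 1), -11)*(82 + 415) = (7/(-11))*(82 + 415) = (7*(-1/11))*497 = -7/11*497 = -3479/11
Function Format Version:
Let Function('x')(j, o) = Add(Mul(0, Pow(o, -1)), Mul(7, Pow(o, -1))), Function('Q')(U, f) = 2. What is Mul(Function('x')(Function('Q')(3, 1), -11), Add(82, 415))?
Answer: Rational(-3479, 11) ≈ -316.27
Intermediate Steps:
Function('x')(j, o) = Mul(7, Pow(o, -1)) (Function('x')(j, o) = Add(0, Mul(7, Pow(o, -1))) = Mul(7, Pow(o, -1)))
Mul(Function('x')(Function('Q')(3, 1), -11), Add(82, 415)) = Mul(Mul(7, Pow(-11, -1)), Add(82, 415)) = Mul(Mul(7, Rational(-1, 11)), 497) = Mul(Rational(-7, 11), 497) = Rational(-3479, 11)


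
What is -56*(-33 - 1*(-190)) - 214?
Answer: -9006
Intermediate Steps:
-56*(-33 - 1*(-190)) - 214 = -56*(-33 + 190) - 214 = -56*157 - 214 = -8792 - 214 = -9006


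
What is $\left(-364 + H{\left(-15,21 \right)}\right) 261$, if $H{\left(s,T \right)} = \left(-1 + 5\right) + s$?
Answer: $-97875$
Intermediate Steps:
$H{\left(s,T \right)} = 4 + s$
$\left(-364 + H{\left(-15,21 \right)}\right) 261 = \left(-364 + \left(4 - 15\right)\right) 261 = \left(-364 - 11\right) 261 = \left(-375\right) 261 = -97875$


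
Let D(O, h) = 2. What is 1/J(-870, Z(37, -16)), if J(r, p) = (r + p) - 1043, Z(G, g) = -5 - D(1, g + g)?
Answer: -1/1920 ≈ -0.00052083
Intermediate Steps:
Z(G, g) = -7 (Z(G, g) = -5 - 1*2 = -5 - 2 = -7)
J(r, p) = -1043 + p + r (J(r, p) = (p + r) - 1043 = -1043 + p + r)
1/J(-870, Z(37, -16)) = 1/(-1043 - 7 - 870) = 1/(-1920) = -1/1920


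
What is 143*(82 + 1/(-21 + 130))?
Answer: 1278277/109 ≈ 11727.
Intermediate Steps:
143*(82 + 1/(-21 + 130)) = 143*(82 + 1/109) = 143*(8939/109) = 1278277/109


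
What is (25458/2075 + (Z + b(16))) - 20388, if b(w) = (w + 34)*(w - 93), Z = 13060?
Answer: -23168892/2075 ≈ -11166.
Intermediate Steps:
b(w) = (-93 + w)*(34 + w) (b(w) = (34 + w)*(-93 + w) = (-93 + w)*(34 + w))
(25458/2075 + (Z + b(16))) - 20388 = (25458/2075 + (13060 + (-3162 + 16² - 59*16))) - 20388 = (25458*(1/2075) + (13060 + (-3162 + 256 - 944))) - 20388 = (25458/2075 + (13060 - 3850)) - 20388 = (25458/2075 + 9210) - 20388 = 19136208/2075 - 20388 = -23168892/2075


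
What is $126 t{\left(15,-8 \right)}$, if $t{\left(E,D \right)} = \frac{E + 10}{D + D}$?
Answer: $- \frac{1575}{8} \approx -196.88$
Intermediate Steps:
$t{\left(E,D \right)} = \frac{10 + E}{2 D}$
$126 t{\left(15,-8 \right)} = 126 \frac{10 + 15}{2 \left(-8\right)} = 126 \cdot \frac{1}{2} \left(- \frac{1}{8}\right) 25 = 126 \left(- \frac{25}{16}\right) = - \frac{1575}{8}$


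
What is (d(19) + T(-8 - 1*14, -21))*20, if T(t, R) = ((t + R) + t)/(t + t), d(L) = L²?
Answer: 79745/11 ≈ 7249.5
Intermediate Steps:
T(t, R) = (R + 2*t)/(2*t) (T(t, R) = ((R + t) + t)/((2*t)) = (R + 2*t)*(1/(2*t)) = (R + 2*t)/(2*t))
(d(19) + T(-8 - 1*14, -21))*20 = (19² + ((-8 - 1*14) + (½)*(-21))/(-8 - 1*14))*20 = (361 + ((-8 - 14) - 21/2)/(-8 - 14))*20 = (361 + (-22 - 21/2)/(-22))*20 = (361 - 1/22*(-65/2))*20 = (361 + 65/44)*20 = (15949/44)*20 = 79745/11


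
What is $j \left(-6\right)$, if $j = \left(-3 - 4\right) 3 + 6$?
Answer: $90$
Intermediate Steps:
$j = -15$ ($j = \left(-7\right) 3 + 6 = -21 + 6 = -15$)
$j \left(-6\right) = \left(-15\right) \left(-6\right) = 90$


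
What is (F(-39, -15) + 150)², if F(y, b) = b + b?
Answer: 14400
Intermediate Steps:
F(y, b) = 2*b
(F(-39, -15) + 150)² = (2*(-15) + 150)² = (-30 + 150)² = 120² = 14400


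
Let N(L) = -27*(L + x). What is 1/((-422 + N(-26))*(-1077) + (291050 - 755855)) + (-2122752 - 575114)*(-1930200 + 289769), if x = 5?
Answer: 2748203965682158619/620970 ≈ 4.4257e+12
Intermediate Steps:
N(L) = -135 - 27*L (N(L) = -27*(L + 5) = -27*(5 + L) = -135 - 27*L)
1/((-422 + N(-26))*(-1077) + (291050 - 755855)) + (-2122752 - 575114)*(-1930200 + 289769) = 1/((-422 + (-135 - 27*(-26)))*(-1077) + (291050 - 755855)) + (-2122752 - 575114)*(-1930200 + 289769) = 1/((-422 + (-135 + 702))*(-1077) - 464805) - 2697866*(-1640431) = 1/((-422 + 567)*(-1077) - 464805) + 4425663020246 = 1/(145*(-1077) - 464805) + 4425663020246 = 1/(-156165 - 464805) + 4425663020246 = 1/(-620970) + 4425663020246 = -1/620970 + 4425663020246 = 2748203965682158619/620970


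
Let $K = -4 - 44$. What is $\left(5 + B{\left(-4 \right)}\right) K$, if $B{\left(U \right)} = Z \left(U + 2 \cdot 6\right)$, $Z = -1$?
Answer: $144$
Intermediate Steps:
$B{\left(U \right)} = -12 - U$ ($B{\left(U \right)} = - (U + 2 \cdot 6) = - (U + 12) = - (12 + U) = -12 - U$)
$K = -48$ ($K = -4 - 44 = -48$)
$\left(5 + B{\left(-4 \right)}\right) K = \left(5 - 8\right) \left(-48\right) = \left(-3\right) \left(-48\right) = 144$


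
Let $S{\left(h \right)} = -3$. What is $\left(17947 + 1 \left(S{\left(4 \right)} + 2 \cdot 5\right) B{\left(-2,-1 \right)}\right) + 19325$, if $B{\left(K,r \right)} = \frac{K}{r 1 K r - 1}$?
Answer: $\frac{111830}{3} \approx 37277.0$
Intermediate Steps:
$B{\left(K,r \right)} = \frac{K}{-1 + K r^{2}}$ ($B{\left(K,r \right)} = \frac{K}{r K r - 1} = \frac{K}{K r r - 1} = \frac{K}{K r^{2} - 1} = \frac{K}{-1 + K r^{2}}$)
$\left(17947 + 1 \left(S{\left(4 \right)} + 2 \cdot 5\right) B{\left(-2,-1 \right)}\right) + 19325 = \left(17947 + 1 \left(-3 + 2 \cdot 5\right) \left(- \frac{2}{-1 - 2 \left(-1\right)^{2}}\right)\right) + 19325 = \left(17947 + 1 \left(-3 + 10\right) \left(- \frac{2}{-1 - 2}\right)\right) + 19325 = \left(17947 + 1 \cdot 7 \left(- \frac{2}{-1 - 2}\right)\right) + 19325 = \left(17947 + 7 \left(- \frac{2}{-3}\right)\right) + 19325 = \left(17947 + 7 \left(\left(-2\right) \left(- \frac{1}{3}\right)\right)\right) + 19325 = \left(17947 + 7 \cdot \frac{2}{3}\right) + 19325 = \left(17947 + \frac{14}{3}\right) + 19325 = \frac{53855}{3} + 19325 = \frac{111830}{3}$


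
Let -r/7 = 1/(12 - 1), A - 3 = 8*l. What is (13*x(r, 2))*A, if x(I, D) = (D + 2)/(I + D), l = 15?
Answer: 23452/5 ≈ 4690.4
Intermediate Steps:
A = 123 (A = 3 + 8*15 = 3 + 120 = 123)
r = -7/11 (r = -7/(12 - 1) = -7/11 ≈ -0.63636)
x(I, D) = (2 + D)/(D + I)
(13*x(r, 2))*A = (13*((2 + 2)/(2 - 7/11)))*123 = (13*(4/(15/11)))*123 = (13*((11/15)*4))*123 = (13*(44/15))*123 = (572/15)*123 = 23452/5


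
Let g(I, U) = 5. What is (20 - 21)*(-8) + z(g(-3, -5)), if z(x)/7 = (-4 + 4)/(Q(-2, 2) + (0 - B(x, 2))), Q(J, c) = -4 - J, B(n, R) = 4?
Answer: 8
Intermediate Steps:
z(x) = 0 (z(x) = 7*((-4 + 4)/((-4 - 1*(-2)) + (0 - 1*4))) = 7*(0/((-4 + 2) + (0 - 4))) = 7*(0/(-2 - 4)) = 7*(0/(-6)) = 7*(0*(-1/6)) = 7*0 = 0)
(20 - 21)*(-8) + z(g(-3, -5)) = (20 - 21)*(-8) + 0 = -1*(-8) + 0 = 8 + 0 = 8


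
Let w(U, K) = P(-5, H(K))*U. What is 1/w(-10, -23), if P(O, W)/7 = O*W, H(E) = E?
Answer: -1/8050 ≈ -0.00012422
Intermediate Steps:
P(O, W) = 7*O*W (P(O, W) = 7*(O*W) = 7*O*W)
w(U, K) = -35*K*U (w(U, K) = (7*(-5)*K)*U = (-35*K)*U = -35*K*U)
1/w(-10, -23) = 1/(-35*(-23)*(-10)) = 1/(-8050) = -1/8050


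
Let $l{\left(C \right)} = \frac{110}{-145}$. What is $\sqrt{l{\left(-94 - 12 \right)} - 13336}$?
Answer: $\frac{3 i \sqrt{1246246}}{29} \approx 115.48 i$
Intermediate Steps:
$l{\left(C \right)} = - \frac{22}{29}$ ($l{\left(C \right)} = 110 \left(- \frac{1}{145}\right) = - \frac{22}{29}$)
$\sqrt{l{\left(-94 - 12 \right)} - 13336} = \sqrt{- \frac{22}{29} - 13336} = \sqrt{- \frac{386766}{29}} = \frac{3 i \sqrt{1246246}}{29}$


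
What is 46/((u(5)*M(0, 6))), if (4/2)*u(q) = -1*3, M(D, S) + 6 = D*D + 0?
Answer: 46/9 ≈ 5.1111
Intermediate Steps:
M(D, S) = -6 + D² (M(D, S) = -6 + (D*D + 0) = -6 + (D² + 0) = -6 + D²)
u(q) = -3/2 (u(q) = (-1*3)/2 = (½)*(-3) = -3/2)
46/((u(5)*M(0, 6))) = 46/((-3*(-6 + 0²)/2)) = 46/((-3*(-6 + 0)/2)) = 46/((-3/2*(-6))) = 46/9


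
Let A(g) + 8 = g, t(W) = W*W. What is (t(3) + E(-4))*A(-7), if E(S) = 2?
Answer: -165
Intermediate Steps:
t(W) = W²
A(g) = -8 + g
(t(3) + E(-4))*A(-7) = (3² + 2)*(-8 - 7) = (9 + 2)*(-15) = 11*(-15) = -165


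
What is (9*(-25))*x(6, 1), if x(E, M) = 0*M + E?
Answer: -1350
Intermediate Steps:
x(E, M) = E (x(E, M) = 0 + E = E)
(9*(-25))*x(6, 1) = (9*(-25))*6 = -225*6 = -1350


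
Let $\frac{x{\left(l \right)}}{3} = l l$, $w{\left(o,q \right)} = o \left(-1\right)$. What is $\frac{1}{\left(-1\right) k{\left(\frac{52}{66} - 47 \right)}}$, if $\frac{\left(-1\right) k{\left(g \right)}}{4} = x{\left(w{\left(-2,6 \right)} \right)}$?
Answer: $\frac{1}{48} \approx 0.020833$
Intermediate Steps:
$w{\left(o,q \right)} = - o$
$x{\left(l \right)} = 3 l^{2}$ ($x{\left(l \right)} = 3 l l = 3 l^{2}$)
$k{\left(g \right)} = -48$ ($k{\left(g \right)} = - 4 \cdot 3 \left(\left(-1\right) \left(-2\right)\right)^{2} = - 4 \cdot 3 \cdot 2^{2} = - 4 \cdot 3 \cdot 4 = \left(-4\right) 12 = -48$)
$\frac{1}{\left(-1\right) k{\left(\frac{52}{66} - 47 \right)}} = \frac{1}{\left(-1\right) \left(-48\right)} = \frac{1}{48}$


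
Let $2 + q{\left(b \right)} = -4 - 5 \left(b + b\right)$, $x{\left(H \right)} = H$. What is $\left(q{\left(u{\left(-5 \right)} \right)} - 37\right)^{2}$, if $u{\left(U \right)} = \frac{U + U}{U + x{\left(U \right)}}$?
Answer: $2809$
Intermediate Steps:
$u{\left(U \right)} = 1$ ($u{\left(U \right)} = \frac{U + U}{U + U} = \frac{2 U}{2 U} = 2 U \frac{1}{2 U} = 1$)
$q{\left(b \right)} = -6 - 10 b$ ($q{\left(b \right)} = -2 - \left(4 + 5 \left(b + b\right)\right) = -2 - \left(4 + 5 \cdot 2 b\right) = -2 - \left(4 + 10 b\right) = -6 - 10 b$)
$\left(q{\left(u{\left(-5 \right)} \right)} - 37\right)^{2} = \left(\left(-6 - 10\right) - 37\right)^{2} = \left(-16 - 37\right)^{2} = \left(-53\right)^{2} = 2809$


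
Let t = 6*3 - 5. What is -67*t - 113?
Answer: -984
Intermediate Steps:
t = 13 (t = 18 - 5 = 13)
-67*t - 113 = -67*13 - 113 = -871 - 113 = -984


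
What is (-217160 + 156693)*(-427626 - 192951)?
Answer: 37524429459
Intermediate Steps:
(-217160 + 156693)*(-427626 - 192951) = -60467*(-620577) = 37524429459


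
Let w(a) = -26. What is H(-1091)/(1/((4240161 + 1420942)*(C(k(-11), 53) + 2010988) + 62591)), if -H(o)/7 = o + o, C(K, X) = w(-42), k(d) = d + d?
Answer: 173883234187342498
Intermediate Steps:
k(d) = 2*d
C(K, X) = -26
H(o) = -14*o (H(o) = -7*(o + o) = -14*o)
H(-1091)/(1/((4240161 + 1420942)*(C(k(-11), 53) + 2010988) + 62591)) = (-14*(-1091))/(1/((4240161 + 1420942)*(-26 + 2010988) + 62591)) = 15274/(1/(5661103*2010962 + 62591)) = 15274/(1/(11384263011086 + 62591)) = 15274/(1/11384263073677) = 15274*11384263073677 = 173883234187342498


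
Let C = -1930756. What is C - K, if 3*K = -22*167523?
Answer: -702254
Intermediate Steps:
K = -1228502 (K = (-22*167523)/3 = (1/3)*(-3685506) = -1228502)
C - K = -1930756 - 1*(-1228502) = -1930756 + 1228502 = -702254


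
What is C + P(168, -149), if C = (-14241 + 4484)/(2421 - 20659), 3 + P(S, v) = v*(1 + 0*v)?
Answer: -251129/1658 ≈ -151.47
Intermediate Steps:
P(S, v) = -3 + v (P(S, v) = -3 + v*(1 + 0*v) = -3 + v*(1 + 0) = -3 + v*1 = -3 + v)
C = 887/1658 (C = -9757/(-18238) = -9757*(-1/18238) = 887/1658 ≈ 0.53498)
C + P(168, -149) = 887/1658 + (-3 - 149) = 887/1658 - 152 = -251129/1658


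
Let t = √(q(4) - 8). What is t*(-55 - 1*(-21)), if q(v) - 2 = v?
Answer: -34*I*√2 ≈ -48.083*I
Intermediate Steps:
q(v) = 2 + v
t = I*√2 (t = √((2 + 4) - 8) = √(6 - 8) = √(-2) = I*√2 ≈ 1.4142*I)
t*(-55 - 1*(-21)) = (I*√2)*(-55 - 1*(-21)) = (I*√2)*(-55 + 21) = (I*√2)*(-34) = -34*I*√2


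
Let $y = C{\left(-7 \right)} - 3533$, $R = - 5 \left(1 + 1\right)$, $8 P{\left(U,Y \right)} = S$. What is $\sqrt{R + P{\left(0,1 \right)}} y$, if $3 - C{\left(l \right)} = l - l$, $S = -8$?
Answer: $- 3530 i \sqrt{11} \approx - 11708.0 i$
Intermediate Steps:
$P{\left(U,Y \right)} = -1$ ($P{\left(U,Y \right)} = \frac{1}{8} \left(-8\right) = -1$)
$C{\left(l \right)} = 3$ ($C{\left(l \right)} = 3 - \left(l - l\right) = 3 - 0 = 3 + 0 = 3$)
$R = -10$ ($R = \left(-5\right) 2 = -10$)
$y = -3530$ ($y = 3 - 3533 = -3530$)
$\sqrt{R + P{\left(0,1 \right)}} y = \sqrt{-10 - 1} \left(-3530\right) = \sqrt{-11} \left(-3530\right) = i \sqrt{11} \left(-3530\right) = - 3530 i \sqrt{11}$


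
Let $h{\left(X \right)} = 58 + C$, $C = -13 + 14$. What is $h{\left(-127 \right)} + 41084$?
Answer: $41143$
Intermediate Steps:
$C = 1$
$h{\left(X \right)} = 59$ ($h{\left(X \right)} = 58 + 1 = 59$)
$h{\left(-127 \right)} + 41084 = 59 + 41084 = 41143$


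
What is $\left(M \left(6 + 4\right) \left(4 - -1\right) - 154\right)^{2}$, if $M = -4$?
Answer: $125316$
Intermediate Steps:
$\left(M \left(6 + 4\right) \left(4 - -1\right) - 154\right)^{2} = \left(- 4 \left(6 + 4\right) \left(4 - -1\right) - 154\right)^{2} = \left(\left(-4\right) 10 \left(4 + 1\right) - 154\right)^{2} = \left(\left(-40\right) 5 - 154\right)^{2} = \left(-200 - 154\right)^{2} = \left(-354\right)^{2} = 125316$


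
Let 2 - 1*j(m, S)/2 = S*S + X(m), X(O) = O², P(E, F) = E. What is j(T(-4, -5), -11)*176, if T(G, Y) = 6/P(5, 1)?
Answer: -1059872/25 ≈ -42395.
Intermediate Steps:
T(G, Y) = 6/5
j(m, S) = 4 - 2*S² - 2*m² (j(m, S) = 4 - 2*(S*S + m²) = 4 - 2*(S² + m²) = 4 + (-2*S² - 2*m²) = 4 - 2*S² - 2*m²)
j(T(-4, -5), -11)*176 = (4 - 2*(-11)² - 2*(6/5)²)*176 = (4 - 2*121 - 2*36/25)*176 = (4 - 242 - 72/25)*176 = -6022/25*176 = -1059872/25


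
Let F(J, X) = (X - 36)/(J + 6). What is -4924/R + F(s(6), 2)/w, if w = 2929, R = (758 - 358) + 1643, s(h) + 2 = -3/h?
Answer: -101095696/41887629 ≈ -2.4135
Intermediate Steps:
s(h) = -2 - 3/h
R = 2043 (R = 400 + 1643 = 2043)
F(J, X) = (-36 + X)/(6 + J)
-4924/R + F(s(6), 2)/w = -4924/2043 + ((-36 + 2)/(6 + (-2 - 3/6)))/2929 = -4924*1/2043 + (-34/(6 + (-2 - 3*1/6)))*(1/2929) = -4924/2043 + (-34/(6 + (-2 - 1/2)))*(1/2929) = -4924/2043 + (-34/(6 - 5/2))*(1/2929) = -4924/2043 + (-34/(7/2))*(1/2929) = -4924/2043 + ((2/7)*(-34))*(1/2929) = -4924/2043 - 68/7*1/2929 = -4924/2043 - 68/20503 = -101095696/41887629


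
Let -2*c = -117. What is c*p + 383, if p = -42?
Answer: -2074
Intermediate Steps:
c = 117/2 (c = -½*(-117) = 117/2 ≈ 58.500)
c*p + 383 = (117/2)*(-42) + 383 = -2457 + 383 = -2074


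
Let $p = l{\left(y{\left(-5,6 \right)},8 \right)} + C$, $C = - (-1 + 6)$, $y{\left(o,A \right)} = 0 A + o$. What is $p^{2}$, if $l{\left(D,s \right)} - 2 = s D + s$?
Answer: $1225$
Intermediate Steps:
$y{\left(o,A \right)} = o$ ($y{\left(o,A \right)} = 0 + o = o$)
$l{\left(D,s \right)} = 2 + s + D s$ ($l{\left(D,s \right)} = 2 + \left(s D + s\right) = 2 + \left(D s + s\right) = 2 + \left(s + D s\right) = 2 + s + D s$)
$C = -5$ ($C = \left(-1\right) 5 = -5$)
$p = -35$ ($p = \left(2 + 8 - 40\right) - 5 = -30 - 5 = -35$)
$p^{2} = \left(-35\right)^{2} = 1225$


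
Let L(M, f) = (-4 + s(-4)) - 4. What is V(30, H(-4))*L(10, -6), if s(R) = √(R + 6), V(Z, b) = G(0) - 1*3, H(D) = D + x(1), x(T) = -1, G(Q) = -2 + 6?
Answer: -8 + √2 ≈ -6.5858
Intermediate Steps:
G(Q) = 4
H(D) = -1 + D (H(D) = D - 1 = -1 + D)
V(Z, b) = 1 (V(Z, b) = 4 - 1*3 = 4 - 3 = 1)
s(R) = √(6 + R)
L(M, f) = -8 + √2 (L(M, f) = (-4 + √(6 - 4)) - 4 = (-4 + √2) - 4 = -8 + √2)
V(30, H(-4))*L(10, -6) = 1*(-8 + √2) = -8 + √2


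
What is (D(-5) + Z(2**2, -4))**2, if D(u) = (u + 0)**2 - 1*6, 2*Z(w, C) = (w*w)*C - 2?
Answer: 196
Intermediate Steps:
Z(w, C) = -1 + C*w**2/2 (Z(w, C) = ((w*w)*C - 2)/2 = (w**2*C - 2)/2 = (C*w**2 - 2)/2 = (-2 + C*w**2)/2 = -1 + C*w**2/2)
D(u) = -6 + u**2 (D(u) = u**2 - 6 = -6 + u**2)
(D(-5) + Z(2**2, -4))**2 = ((-6 + (-5)**2) + (-1 + (1/2)*(-4)*(2**2)**2))**2 = ((-6 + 25) + (-1 + (1/2)*(-4)*4**2))**2 = (19 + (-1 + (1/2)*(-4)*16))**2 = (19 + (-1 - 32))**2 = (19 - 33)**2 = (-14)**2 = 196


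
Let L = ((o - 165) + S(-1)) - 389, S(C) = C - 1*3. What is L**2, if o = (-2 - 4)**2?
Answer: 272484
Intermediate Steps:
S(C) = -3 + C (S(C) = C - 3 = -3 + C)
o = 36 (o = (-6)**2 = 36)
L = -522 (L = ((36 - 165) + (-3 - 1)) - 389 = (-129 - 4) - 389 = -133 - 389 = -522)
L**2 = (-522)**2 = 272484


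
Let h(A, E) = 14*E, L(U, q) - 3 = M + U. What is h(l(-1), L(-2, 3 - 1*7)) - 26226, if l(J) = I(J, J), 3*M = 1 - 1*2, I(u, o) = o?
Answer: -78650/3 ≈ -26217.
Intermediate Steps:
M = -1/3 (M = (1 - 1*2)/3 = (1 - 2)/3 = (1/3)*(-1) = -1/3 ≈ -0.33333)
L(U, q) = 8/3 + U (L(U, q) = 3 + (-1/3 + U) = 8/3 + U)
l(J) = J
h(l(-1), L(-2, 3 - 1*7)) - 26226 = 14*(8/3 - 2) - 26226 = 14*(2/3) - 26226 = 28/3 - 26226 = -78650/3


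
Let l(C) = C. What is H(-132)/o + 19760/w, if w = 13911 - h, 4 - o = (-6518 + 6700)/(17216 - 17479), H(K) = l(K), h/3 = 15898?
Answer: -598597234/20844111 ≈ -28.718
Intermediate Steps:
h = 47694 (h = 3*15898 = 47694)
H(K) = K
o = 1234/263 (o = 4 - (-6518 + 6700)/(17216 - 17479) = 4 - 182/(-263) = 4 - 182*(-1)/263 = 4 - 1*(-182/263) = 4 + 182/263 = 1234/263 ≈ 4.6920)
w = -33783 (w = 13911 - 1*47694 = 13911 - 47694 = -33783)
H(-132)/o + 19760/w = -132/1234/263 + 19760/(-33783) = -132*263/1234 + 19760*(-1/33783) = -17358/617 - 19760/33783 = -598597234/20844111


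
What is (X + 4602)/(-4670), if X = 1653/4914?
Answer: -7538627/7649460 ≈ -0.98551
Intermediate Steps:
X = 551/1638 (X = 1653*(1/4914) = 551/1638 ≈ 0.33639)
(X + 4602)/(-4670) = (551/1638 + 4602)/(-4670) = (7538627/1638)*(-1/4670) = -7538627/7649460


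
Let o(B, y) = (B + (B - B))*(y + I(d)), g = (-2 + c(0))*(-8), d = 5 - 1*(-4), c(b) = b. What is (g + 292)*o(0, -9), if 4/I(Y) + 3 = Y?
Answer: 0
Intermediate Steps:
d = 9 (d = 5 + 4 = 9)
I(Y) = 4/(-3 + Y)
g = 16 (g = (-2 + 0)*(-8) = -2*(-8) = 16)
o(B, y) = B*(⅔ + y) (o(B, y) = (B + (B - B))*(y + 4/(-3 + 9)) = (B + 0)*(y + 4/6) = B*(y + 4*(⅙)) = B*(y + ⅔) = B*(⅔ + y))
(g + 292)*o(0, -9) = (16 + 292)*((⅓)*0*(2 + 3*(-9))) = 308*((⅓)*0*(2 - 27)) = 308*((⅓)*0*(-25)) = 308*0 = 0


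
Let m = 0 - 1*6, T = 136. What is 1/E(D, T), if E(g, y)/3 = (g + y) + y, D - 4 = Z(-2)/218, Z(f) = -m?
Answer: 109/90261 ≈ 0.0012076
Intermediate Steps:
m = -6 (m = 0 - 6 = -6)
Z(f) = 6 (Z(f) = -1*(-6) = 6)
D = 439/109 (D = 4 + 6/218 = 4 + 6*(1/218) = 4 + 3/109 = 439/109 ≈ 4.0275)
E(g, y) = 3*g + 6*y (E(g, y) = 3*((g + y) + y) = 3*(g + 2*y) = 3*g + 6*y)
1/E(D, T) = 1/(3*(439/109) + 6*136) = 1/(1317/109 + 816) = 1/(90261/109) = 109/90261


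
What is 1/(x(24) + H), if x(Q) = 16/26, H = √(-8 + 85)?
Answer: -104/12949 + 169*√77/12949 ≈ 0.10649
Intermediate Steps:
H = √77 ≈ 8.7750
x(Q) = 8/13 (x(Q) = 16*(1/26) = 8/13)
1/(x(24) + H) = 1/(8/13 + √77)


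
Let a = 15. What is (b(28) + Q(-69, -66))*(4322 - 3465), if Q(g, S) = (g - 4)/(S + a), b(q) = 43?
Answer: 1941962/51 ≈ 38078.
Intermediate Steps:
Q(g, S) = (-4 + g)/(15 + S) (Q(g, S) = (g - 4)/(S + 15) = (-4 + g)/(15 + S))
(b(28) + Q(-69, -66))*(4322 - 3465) = (43 + (-4 - 69)/(15 - 66))*(4322 - 3465) = (43 - 73/(-51))*857 = (43 - 1/51*(-73))*857 = (43 + 73/51)*857 = (2266/51)*857 = 1941962/51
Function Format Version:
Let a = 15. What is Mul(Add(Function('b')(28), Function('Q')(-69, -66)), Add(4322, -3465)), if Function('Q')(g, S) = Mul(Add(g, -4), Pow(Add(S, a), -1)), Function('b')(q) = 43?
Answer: Rational(1941962, 51) ≈ 38078.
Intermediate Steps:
Function('Q')(g, S) = Mul(Pow(Add(15, S), -1), Add(-4, g)) (Function('Q')(g, S) = Mul(Add(g, -4), Pow(Add(S, 15), -1)) = Mul(Add(-4, g), Pow(Add(15, S), -1)) = Mul(Pow(Add(15, S), -1), Add(-4, g)))
Mul(Add(Function('b')(28), Function('Q')(-69, -66)), Add(4322, -3465)) = Mul(Add(43, Mul(Pow(Add(15, -66), -1), Add(-4, -69))), Add(4322, -3465)) = Mul(Add(43, Mul(Pow(-51, -1), -73)), 857) = Mul(Add(43, Mul(Rational(-1, 51), -73)), 857) = Mul(Add(43, Rational(73, 51)), 857) = Mul(Rational(2266, 51), 857) = Rational(1941962, 51)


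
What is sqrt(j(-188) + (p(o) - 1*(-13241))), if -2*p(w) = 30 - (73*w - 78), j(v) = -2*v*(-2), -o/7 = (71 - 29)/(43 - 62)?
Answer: 6*sqrt(130359)/19 ≈ 114.02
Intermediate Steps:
o = 294/19 (o = -7*(71 - 29)/(43 - 62) = -294/(-19) = -294*(-1)/19 = -7*(-42/19) = 294/19 ≈ 15.474)
j(v) = 4*v
p(w) = -54 + 73*w/2 (p(w) = -(30 - (73*w - 78))/2 = -(30 - (-78 + 73*w))/2 = -(30 + (78 - 73*w))/2 = -(108 - 73*w)/2 = -54 + 73*w/2)
sqrt(j(-188) + (p(o) - 1*(-13241))) = sqrt(4*(-188) + ((-54 + (73/2)*(294/19)) - 1*(-13241))) = sqrt(-752 + ((-54 + 10731/19) + 13241)) = sqrt(-752 + (9705/19 + 13241)) = sqrt(-752 + 261284/19) = sqrt(246996/19) = 6*sqrt(130359)/19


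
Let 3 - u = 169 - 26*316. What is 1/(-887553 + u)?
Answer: -1/879503 ≈ -1.1370e-6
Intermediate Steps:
u = 8050 (u = 3 - (169 - 26*316) = 3 - (169 - 8216) = 3 - 1*(-8047) = 3 + 8047 = 8050)
1/(-887553 + u) = 1/(-887553 + 8050) = 1/(-879503) = -1/879503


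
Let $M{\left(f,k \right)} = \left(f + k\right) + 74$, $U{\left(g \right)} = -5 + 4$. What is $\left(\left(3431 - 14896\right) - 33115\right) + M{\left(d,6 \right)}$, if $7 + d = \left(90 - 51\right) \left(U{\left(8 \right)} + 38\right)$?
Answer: $-43064$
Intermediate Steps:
$U{\left(g \right)} = -1$
$d = 1436$ ($d = -7 + \left(90 - 51\right) \left(-1 + 38\right) = -7 + 39 \cdot 37 = -7 + 1443 = 1436$)
$M{\left(f,k \right)} = 74 + f + k$
$\left(\left(3431 - 14896\right) - 33115\right) + M{\left(d,6 \right)} = \left(\left(3431 - 14896\right) - 33115\right) + \left(74 + 1436 + 6\right) = \left(\left(3431 - 14896\right) - 33115\right) + 1516 = \left(-11465 - 33115\right) + 1516 = -44580 + 1516 = -43064$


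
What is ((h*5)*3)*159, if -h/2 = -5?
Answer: 23850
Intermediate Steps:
h = 10 (h = -2*(-5) = 10)
((h*5)*3)*159 = ((10*5)*3)*159 = (50*3)*159 = 150*159 = 23850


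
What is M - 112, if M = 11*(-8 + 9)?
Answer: -101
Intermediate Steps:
M = 11 (M = 11*1 = 11)
M - 112 = 11 - 112 = -101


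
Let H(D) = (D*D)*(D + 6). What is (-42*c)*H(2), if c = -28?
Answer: 37632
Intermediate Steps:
H(D) = D²*(6 + D)
(-42*c)*H(2) = (-42*(-28))*(2²*(6 + 2)) = 1176*(4*8) = 1176*32 = 37632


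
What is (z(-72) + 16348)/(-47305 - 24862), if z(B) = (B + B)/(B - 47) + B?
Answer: -1936988/8587873 ≈ -0.22555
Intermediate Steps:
z(B) = B + 2*B/(-47 + B) (z(B) = (2*B)/(-47 + B) + B = 2*B/(-47 + B) + B = B + 2*B/(-47 + B))
(z(-72) + 16348)/(-47305 - 24862) = (-72*(-45 - 72)/(-47 - 72) + 16348)/(-47305 - 24862) = (-72*(-117)/(-119) + 16348)/(-72167) = (-72*(-1/119)*(-117) + 16348)*(-1/72167) = (-8424/119 + 16348)*(-1/72167) = (1936988/119)*(-1/72167) = -1936988/8587873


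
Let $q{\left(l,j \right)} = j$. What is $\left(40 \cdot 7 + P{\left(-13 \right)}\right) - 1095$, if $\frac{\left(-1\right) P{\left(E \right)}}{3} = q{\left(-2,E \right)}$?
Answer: $-776$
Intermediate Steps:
$P{\left(E \right)} = - 3 E$
$\left(40 \cdot 7 + P{\left(-13 \right)}\right) - 1095 = \left(40 \cdot 7 - -39\right) - 1095 = \left(280 + 39\right) - 1095 = 319 - 1095 = -776$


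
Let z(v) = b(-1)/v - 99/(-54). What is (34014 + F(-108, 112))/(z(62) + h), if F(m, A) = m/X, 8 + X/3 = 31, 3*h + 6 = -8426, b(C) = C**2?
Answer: -36376299/3004030 ≈ -12.109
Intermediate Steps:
h = -8432/3 (h = -2 + (1/3)*(-8426) = -2 - 8426/3 = -8432/3 ≈ -2810.7)
X = 69 (X = -24 + 3*31 = -24 + 93 = 69)
F(m, A) = m/69
z(v) = 11/6 + 1/v (z(v) = (-1)**2/v - 99/(-54) = 1/v - 99*(-1/54) = 1/v + 11/6 = 11/6 + 1/v)
(34014 + F(-108, 112))/(z(62) + h) = (34014 + (1/69)*(-108))/((11/6 + 1/62) - 8432/3) = (34014 - 36/23)/((11/6 + 1/62) - 8432/3) = 782286/(23*(172/93 - 8432/3)) = 782286/(23*(-261220/93)) = (782286/23)*(-93/261220) = -36376299/3004030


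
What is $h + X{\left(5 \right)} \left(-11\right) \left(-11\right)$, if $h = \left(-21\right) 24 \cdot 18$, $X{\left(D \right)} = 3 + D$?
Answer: $-8104$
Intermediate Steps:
$h = -9072$ ($h = \left(-504\right) 18 = -9072$)
$h + X{\left(5 \right)} \left(-11\right) \left(-11\right) = -9072 + \left(3 + 5\right) \left(-11\right) \left(-11\right) = -9072 + 8 \left(-11\right) \left(-11\right) = -9072 - -968 = -9072 + 968 = -8104$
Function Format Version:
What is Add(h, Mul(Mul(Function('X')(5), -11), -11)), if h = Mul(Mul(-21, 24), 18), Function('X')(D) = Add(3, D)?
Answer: -8104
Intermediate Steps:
h = -9072 (h = Mul(-504, 18) = -9072)
Add(h, Mul(Mul(Function('X')(5), -11), -11)) = Add(-9072, Mul(Mul(Add(3, 5), -11), -11)) = Add(-9072, Mul(Mul(8, -11), -11)) = Add(-9072, Mul(-88, -11)) = Add(-9072, 968) = -8104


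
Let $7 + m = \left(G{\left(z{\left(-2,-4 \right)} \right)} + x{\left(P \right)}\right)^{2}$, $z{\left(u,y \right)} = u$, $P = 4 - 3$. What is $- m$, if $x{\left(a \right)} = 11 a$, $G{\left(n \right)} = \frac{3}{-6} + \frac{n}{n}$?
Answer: $- \frac{501}{4} \approx -125.25$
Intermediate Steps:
$P = 1$ ($P = 4 - 3 = 1$)
$G{\left(n \right)} = \frac{1}{2}$ ($G{\left(n \right)} = 3 \left(- \frac{1}{6}\right) + 1 = - \frac{1}{2} + 1 = \frac{1}{2}$)
$m = \frac{501}{4}$ ($m = -7 + \left(\frac{1}{2} + 11 \cdot 1\right)^{2} = -7 + \left(\frac{1}{2} + 11\right)^{2} = -7 + \left(\frac{23}{2}\right)^{2} = -7 + \frac{529}{4} = \frac{501}{4} \approx 125.25$)
$- m = \left(-1\right) \frac{501}{4} = - \frac{501}{4}$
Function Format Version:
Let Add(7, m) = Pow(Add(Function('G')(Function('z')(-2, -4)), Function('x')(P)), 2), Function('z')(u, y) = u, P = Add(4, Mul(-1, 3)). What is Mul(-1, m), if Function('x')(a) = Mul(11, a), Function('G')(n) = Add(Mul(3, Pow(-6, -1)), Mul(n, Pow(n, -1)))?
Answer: Rational(-501, 4) ≈ -125.25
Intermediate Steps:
P = 1 (P = Add(4, -3) = 1)
Function('G')(n) = Rational(1, 2) (Function('G')(n) = Add(Mul(3, Rational(-1, 6)), 1) = Add(Rational(-1, 2), 1) = Rational(1, 2))
m = Rational(501, 4) (m = Add(-7, Pow(Add(Rational(1, 2), Mul(11, 1)), 2)) = Add(-7, Pow(Add(Rational(1, 2), 11), 2)) = Add(-7, Pow(Rational(23, 2), 2)) = Add(-7, Rational(529, 4)) = Rational(501, 4) ≈ 125.25)
Mul(-1, m) = Mul(-1, Rational(501, 4)) = Rational(-501, 4)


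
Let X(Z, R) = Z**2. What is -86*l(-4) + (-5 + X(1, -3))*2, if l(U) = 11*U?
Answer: 3776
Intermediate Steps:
-86*l(-4) + (-5 + X(1, -3))*2 = -946*(-4) + (-5 + 1**2)*2 = -86*(-44) + (-5 + 1)*2 = 3784 - 4*2 = 3784 - 8 = 3776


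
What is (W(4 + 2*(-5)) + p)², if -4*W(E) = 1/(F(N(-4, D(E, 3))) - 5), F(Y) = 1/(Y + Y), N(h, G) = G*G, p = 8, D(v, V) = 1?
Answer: 21025/324 ≈ 64.892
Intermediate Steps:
N(h, G) = G²
F(Y) = 1/(2*Y)
W(E) = 1/18 (W(E) = -1/(4*(1/(2*(1²)) - 5)) = -1/(4*((½)/1 - 5)) = -1/(4*((½)*1 - 5)) = -1/(4*(½ - 5)) = -1/(4*(-9/2)) = -¼*(-2/9) = 1/18)
(W(4 + 2*(-5)) + p)² = (1/18 + 8)² = (145/18)² = 21025/324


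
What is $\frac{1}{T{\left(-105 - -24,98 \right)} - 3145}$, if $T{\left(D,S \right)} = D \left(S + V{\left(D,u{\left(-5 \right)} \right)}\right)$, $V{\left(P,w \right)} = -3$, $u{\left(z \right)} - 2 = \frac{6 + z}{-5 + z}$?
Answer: $- \frac{1}{10840} \approx -9.2251 \cdot 10^{-5}$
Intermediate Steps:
$u{\left(z \right)} = 2 + \frac{6 + z}{-5 + z}$
$T{\left(D,S \right)} = D \left(-3 + S\right)$ ($T{\left(D,S \right)} = D \left(S - 3\right) = D \left(-3 + S\right)$)
$\frac{1}{T{\left(-105 - -24,98 \right)} - 3145} = \frac{1}{\left(-105 - -24\right) \left(-3 + 98\right) - 3145} = \frac{1}{\left(-105 + 24\right) 95 - 3145} = \frac{1}{\left(-81\right) 95 - 3145} = \frac{1}{-7695 - 3145} = \frac{1}{-10840} = - \frac{1}{10840}$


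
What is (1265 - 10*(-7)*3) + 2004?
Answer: 3479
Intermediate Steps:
(1265 - 10*(-7)*3) + 2004 = (1265 + 70*3) + 2004 = (1265 + 210) + 2004 = 1475 + 2004 = 3479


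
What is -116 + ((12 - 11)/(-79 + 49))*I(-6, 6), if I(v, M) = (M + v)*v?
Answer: -116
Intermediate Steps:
I(v, M) = v*(M + v)
-116 + ((12 - 11)/(-79 + 49))*I(-6, 6) = -116 + ((12 - 11)/(-79 + 49))*(-6*(6 - 6)) = -116 + (1/(-30))*(-6*0) = -116 + (1*(-1/30))*0 = -116 - 1/30*0 = -116 + 0 = -116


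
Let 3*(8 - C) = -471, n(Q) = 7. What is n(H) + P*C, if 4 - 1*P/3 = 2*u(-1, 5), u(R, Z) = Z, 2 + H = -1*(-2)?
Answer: -2963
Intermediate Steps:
H = 0 (H = -2 - 1*(-2) = -2 + 2 = 0)
P = -18 (P = 12 - 6*5 = 12 - 3*10 = 12 - 30 = -18)
C = 165 (C = 8 - ⅓*(-471) = 8 + 157 = 165)
n(H) + P*C = 7 - 18*165 = 7 - 2970 = -2963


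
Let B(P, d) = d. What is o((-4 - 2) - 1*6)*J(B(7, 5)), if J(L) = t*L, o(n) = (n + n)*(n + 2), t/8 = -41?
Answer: -393600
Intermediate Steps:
t = -328 (t = 8*(-41) = -328)
o(n) = 2*n*(2 + n) (o(n) = (2*n)*(2 + n) = 2*n*(2 + n))
J(L) = -328*L
o((-4 - 2) - 1*6)*J(B(7, 5)) = (2*((-4 - 2) - 1*6)*(2 + ((-4 - 2) - 1*6)))*(-328*5) = (2*(-6 - 6)*(2 + (-6 - 6)))*(-1640) = (2*(-12)*(2 - 12))*(-1640) = (2*(-12)*(-10))*(-1640) = 240*(-1640) = -393600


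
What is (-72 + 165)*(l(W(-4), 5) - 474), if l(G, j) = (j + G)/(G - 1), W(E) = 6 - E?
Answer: -43927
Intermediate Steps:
l(G, j) = (G + j)/(-1 + G)
(-72 + 165)*(l(W(-4), 5) - 474) = (-72 + 165)*(((6 - 1*(-4)) + 5)/(-1 + (6 - 1*(-4))) - 474) = 93*(((6 + 4) + 5)/(-1 + (6 + 4)) - 474) = 93*((10 + 5)/(-1 + 10) - 474) = 93*(15/9 - 474) = 93*((⅑)*15 - 474) = 93*(5/3 - 474) = 93*(-1417/3) = -43927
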